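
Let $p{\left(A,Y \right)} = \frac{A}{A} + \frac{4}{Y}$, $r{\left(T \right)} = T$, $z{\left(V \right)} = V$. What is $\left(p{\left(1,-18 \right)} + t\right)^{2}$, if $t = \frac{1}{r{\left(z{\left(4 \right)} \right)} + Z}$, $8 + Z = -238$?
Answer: $\frac{2839225}{4743684} \approx 0.59853$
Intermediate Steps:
$Z = -246$ ($Z = -8 - 238 = -246$)
$p{\left(A,Y \right)} = 1 + \frac{4}{Y}$
$t = - \frac{1}{242}$ ($t = \frac{1}{4 - 246} = \frac{1}{-242} = - \frac{1}{242} \approx -0.0041322$)
$\left(p{\left(1,-18 \right)} + t\right)^{2} = \left(\frac{4 - 18}{-18} - \frac{1}{242}\right)^{2} = \left(\left(- \frac{1}{18}\right) \left(-14\right) - \frac{1}{242}\right)^{2} = \left(\frac{7}{9} - \frac{1}{242}\right)^{2} = \left(\frac{1685}{2178}\right)^{2} = \frac{2839225}{4743684}$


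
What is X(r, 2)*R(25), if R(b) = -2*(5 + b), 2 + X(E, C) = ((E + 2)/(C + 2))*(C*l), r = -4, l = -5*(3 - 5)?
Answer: 720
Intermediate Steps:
l = 10 (l = -5*(-2) = 10)
X(E, C) = -2 + 10*C*(2 + E)/(2 + C) (X(E, C) = -2 + ((E + 2)/(C + 2))*(C*10) = -2 + ((2 + E)/(2 + C))*(10*C) = -2 + 10*C*(2 + E)/(2 + C))
R(b) = -10 - 2*b
X(r, 2)*R(25) = (2*(-2 + 9*2 + 5*2*(-4))/(2 + 2))*(-10 - 2*25) = (2*(-2 + 18 - 40)/4)*(-10 - 50) = (2*(¼)*(-24))*(-60) = -12*(-60) = 720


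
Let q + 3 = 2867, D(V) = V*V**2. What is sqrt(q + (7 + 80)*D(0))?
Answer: 4*sqrt(179) ≈ 53.516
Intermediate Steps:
D(V) = V**3
q = 2864 (q = -3 + 2867 = 2864)
sqrt(q + (7 + 80)*D(0)) = sqrt(2864 + (7 + 80)*0**3) = sqrt(2864 + 87*0) = sqrt(2864 + 0) = sqrt(2864) = 4*sqrt(179)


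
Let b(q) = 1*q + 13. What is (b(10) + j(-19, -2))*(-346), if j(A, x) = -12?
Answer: -3806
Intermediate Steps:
b(q) = 13 + q (b(q) = q + 13 = 13 + q)
(b(10) + j(-19, -2))*(-346) = ((13 + 10) - 12)*(-346) = (23 - 12)*(-346) = 11*(-346) = -3806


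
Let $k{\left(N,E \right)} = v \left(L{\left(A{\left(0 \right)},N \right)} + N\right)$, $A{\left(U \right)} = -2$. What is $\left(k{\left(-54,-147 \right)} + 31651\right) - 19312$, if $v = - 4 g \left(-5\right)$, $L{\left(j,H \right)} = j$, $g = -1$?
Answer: $13459$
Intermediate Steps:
$v = -20$ ($v = \left(-4\right) \left(-1\right) \left(-5\right) = 4 \left(-5\right) = -20$)
$k{\left(N,E \right)} = 40 - 20 N$ ($k{\left(N,E \right)} = - 20 \left(-2 + N\right) = 40 - 20 N$)
$\left(k{\left(-54,-147 \right)} + 31651\right) - 19312 = \left(\left(40 - -1080\right) + 31651\right) - 19312 = \left(\left(40 + 1080\right) + 31651\right) - 19312 = \left(1120 + 31651\right) - 19312 = 32771 - 19312 = 13459$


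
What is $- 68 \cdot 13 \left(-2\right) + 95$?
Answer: $1863$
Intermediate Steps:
$- 68 \cdot 13 \left(-2\right) + 95 = \left(-68\right) \left(-26\right) + 95 = 1768 + 95 = 1863$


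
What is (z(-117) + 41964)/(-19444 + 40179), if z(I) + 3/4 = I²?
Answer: 222609/82940 ≈ 2.6840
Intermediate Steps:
z(I) = -¾ + I²
(z(-117) + 41964)/(-19444 + 40179) = ((-¾ + (-117)²) + 41964)/(-19444 + 40179) = ((-¾ + 13689) + 41964)/20735 = (54753/4 + 41964)*(1/20735) = (222609/4)*(1/20735) = 222609/82940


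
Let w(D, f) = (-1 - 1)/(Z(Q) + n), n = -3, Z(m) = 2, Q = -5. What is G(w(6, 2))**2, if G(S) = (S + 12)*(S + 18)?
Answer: 78400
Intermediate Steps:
w(D, f) = 2 (w(D, f) = (-1 - 1)/(2 - 3) = -2/(-1) = -2*(-1) = 2)
G(S) = (12 + S)*(18 + S)
G(w(6, 2))**2 = (216 + 2**2 + 30*2)**2 = (216 + 4 + 60)**2 = 280**2 = 78400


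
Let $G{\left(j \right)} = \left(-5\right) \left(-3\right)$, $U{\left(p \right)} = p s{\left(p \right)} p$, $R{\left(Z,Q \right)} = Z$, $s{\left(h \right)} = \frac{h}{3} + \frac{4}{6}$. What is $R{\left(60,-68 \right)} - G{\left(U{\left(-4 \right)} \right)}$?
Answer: $45$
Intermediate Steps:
$s{\left(h \right)} = \frac{2}{3} + \frac{h}{3}$ ($s{\left(h \right)} = h \frac{1}{3} + 4 \cdot \frac{1}{6} = \frac{h}{3} + \frac{2}{3} = \frac{2}{3} + \frac{h}{3}$)
$U{\left(p \right)} = p^{2} \left(\frac{2}{3} + \frac{p}{3}\right)$ ($U{\left(p \right)} = p \left(\frac{2}{3} + \frac{p}{3}\right) p = p^{2} \left(\frac{2}{3} + \frac{p}{3}\right)$)
$G{\left(j \right)} = 15$
$R{\left(60,-68 \right)} - G{\left(U{\left(-4 \right)} \right)} = 60 - 15 = 45$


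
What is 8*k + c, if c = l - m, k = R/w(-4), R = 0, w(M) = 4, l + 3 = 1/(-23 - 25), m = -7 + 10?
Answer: -289/48 ≈ -6.0208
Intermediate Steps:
m = 3
l = -145/48 (l = -3 + 1/(-23 - 25) = -3 + 1/(-48) = -3 - 1/48 = -145/48 ≈ -3.0208)
k = 0 (k = 0/4 = 0*(¼) = 0)
c = -289/48 (c = -145/48 - 1*3 = -145/48 - 3 = -289/48 ≈ -6.0208)
8*k + c = 8*0 - 289/48 = 0 - 289/48 = -289/48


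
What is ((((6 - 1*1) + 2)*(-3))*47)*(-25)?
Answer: 24675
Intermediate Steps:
((((6 - 1*1) + 2)*(-3))*47)*(-25) = ((((6 - 1) + 2)*(-3))*47)*(-25) = (((5 + 2)*(-3))*47)*(-25) = ((7*(-3))*47)*(-25) = -21*47*(-25) = -987*(-25) = 24675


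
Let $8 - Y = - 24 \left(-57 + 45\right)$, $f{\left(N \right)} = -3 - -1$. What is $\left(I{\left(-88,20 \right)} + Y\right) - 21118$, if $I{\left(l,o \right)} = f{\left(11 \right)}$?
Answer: $-21400$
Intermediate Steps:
$f{\left(N \right)} = -2$ ($f{\left(N \right)} = -3 + 1 = -2$)
$I{\left(l,o \right)} = -2$
$Y = -280$ ($Y = 8 - - 24 \left(-57 + 45\right) = 8 - \left(-24\right) \left(-12\right) = 8 - 288 = -280$)
$\left(I{\left(-88,20 \right)} + Y\right) - 21118 = \left(-2 - 280\right) - 21118 = -282 - 21118 = -21400$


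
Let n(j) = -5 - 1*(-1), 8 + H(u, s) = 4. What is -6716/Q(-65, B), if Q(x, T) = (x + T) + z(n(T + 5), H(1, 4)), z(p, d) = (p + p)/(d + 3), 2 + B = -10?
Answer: 292/3 ≈ 97.333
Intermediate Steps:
B = -12 (B = -2 - 10 = -12)
H(u, s) = -4 (H(u, s) = -8 + 4 = -4)
n(j) = -4 (n(j) = -5 + 1 = -4)
z(p, d) = 2*p/(3 + d) (z(p, d) = (2*p)/(3 + d) = 2*p/(3 + d))
Q(x, T) = 8 + T + x (Q(x, T) = (x + T) + 2*(-4)/(3 - 4) = (T + x) + 2*(-4)/(-1) = (T + x) + 2*(-4)*(-1) = (T + x) + 8 = 8 + T + x)
-6716/Q(-65, B) = -6716/(8 - 12 - 65) = -6716/(-69) = -6716*(-1/69) = 292/3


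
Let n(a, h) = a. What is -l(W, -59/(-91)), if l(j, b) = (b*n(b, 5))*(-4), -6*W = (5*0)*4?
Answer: 13924/8281 ≈ 1.6814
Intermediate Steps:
W = 0 (W = -5*0*4/6 = -0*4 = -⅙*0 = 0)
l(j, b) = -4*b² (l(j, b) = (b*b)*(-4) = b²*(-4) = -4*b²)
-l(W, -59/(-91)) = -(-4)*(-59/(-91))² = -(-4)*(-59*(-1/91))² = -(-4)*(59/91)² = -(-4)*3481/8281 = -1*(-13924/8281) = 13924/8281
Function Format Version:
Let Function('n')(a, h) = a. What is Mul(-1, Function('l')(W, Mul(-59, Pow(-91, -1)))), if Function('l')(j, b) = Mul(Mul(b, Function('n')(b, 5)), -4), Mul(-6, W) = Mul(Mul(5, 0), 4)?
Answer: Rational(13924, 8281) ≈ 1.6814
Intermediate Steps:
W = 0 (W = Mul(Rational(-1, 6), Mul(Mul(5, 0), 4)) = Mul(Rational(-1, 6), Mul(0, 4)) = Mul(Rational(-1, 6), 0) = 0)
Function('l')(j, b) = Mul(-4, Pow(b, 2)) (Function('l')(j, b) = Mul(Mul(b, b), -4) = Mul(Pow(b, 2), -4) = Mul(-4, Pow(b, 2)))
Mul(-1, Function('l')(W, Mul(-59, Pow(-91, -1)))) = Mul(-1, Mul(-4, Pow(Mul(-59, Pow(-91, -1)), 2))) = Mul(-1, Mul(-4, Pow(Mul(-59, Rational(-1, 91)), 2))) = Mul(-1, Mul(-4, Pow(Rational(59, 91), 2))) = Mul(-1, Mul(-4, Rational(3481, 8281))) = Mul(-1, Rational(-13924, 8281)) = Rational(13924, 8281)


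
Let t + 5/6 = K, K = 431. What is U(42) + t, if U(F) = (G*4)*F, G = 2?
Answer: 4597/6 ≈ 766.17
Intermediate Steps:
t = 2581/6 (t = -5/6 + 431 = 2581/6 ≈ 430.17)
U(F) = 8*F (U(F) = (2*4)*F = 8*F)
U(42) + t = 8*42 + 2581/6 = 336 + 2581/6 = 4597/6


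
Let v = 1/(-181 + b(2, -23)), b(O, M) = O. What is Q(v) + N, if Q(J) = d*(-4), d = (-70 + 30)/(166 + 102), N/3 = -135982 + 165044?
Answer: 5841502/67 ≈ 87187.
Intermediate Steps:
N = 87186 (N = 3*(-135982 + 165044) = 3*29062 = 87186)
v = -1/179 (v = 1/(-181 + 2) = 1/(-179) = -1/179 ≈ -0.0055866)
d = -10/67 (d = -40/268 = -40*1/268 = -10/67 ≈ -0.14925)
Q(J) = 40/67 (Q(J) = -10/67*(-4) = 40/67)
Q(v) + N = 40/67 + 87186 = 5841502/67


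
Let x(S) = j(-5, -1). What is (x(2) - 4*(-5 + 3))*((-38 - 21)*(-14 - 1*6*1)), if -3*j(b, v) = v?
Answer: 29500/3 ≈ 9833.3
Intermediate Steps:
j(b, v) = -v/3
x(S) = ⅓ (x(S) = -⅓*(-1) = ⅓)
(x(2) - 4*(-5 + 3))*((-38 - 21)*(-14 - 1*6*1)) = (⅓ - 4*(-5 + 3))*((-38 - 21)*(-14 - 1*6*1)) = (⅓ - 4*(-2))*(-59*(-14 - 6*1)) = (⅓ + 8)*(-59*(-14 - 6)) = 25*(-59*(-20))/3 = (25/3)*1180 = 29500/3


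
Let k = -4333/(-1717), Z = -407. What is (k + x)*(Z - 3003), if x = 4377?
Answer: -25641979220/1717 ≈ -1.4934e+7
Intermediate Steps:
k = 4333/1717 (k = -4333*(-1/1717) = 4333/1717 ≈ 2.5236)
(k + x)*(Z - 3003) = (4333/1717 + 4377)*(-407 - 3003) = (7519642/1717)*(-3410) = -25641979220/1717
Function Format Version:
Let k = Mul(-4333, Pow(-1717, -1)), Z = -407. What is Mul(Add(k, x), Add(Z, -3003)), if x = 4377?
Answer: Rational(-25641979220, 1717) ≈ -1.4934e+7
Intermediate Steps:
k = Rational(4333, 1717) (k = Mul(-4333, Rational(-1, 1717)) = Rational(4333, 1717) ≈ 2.5236)
Mul(Add(k, x), Add(Z, -3003)) = Mul(Add(Rational(4333, 1717), 4377), Add(-407, -3003)) = Mul(Rational(7519642, 1717), -3410) = Rational(-25641979220, 1717)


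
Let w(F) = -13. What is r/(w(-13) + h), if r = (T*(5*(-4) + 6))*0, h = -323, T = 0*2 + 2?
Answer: 0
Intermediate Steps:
T = 2 (T = 0 + 2 = 2)
r = 0 (r = (2*(5*(-4) + 6))*0 = (2*(-20 + 6))*0 = (2*(-14))*0 = -28*0 = 0)
r/(w(-13) + h) = 0/(-13 - 323) = 0/(-336) = 0*(-1/336) = 0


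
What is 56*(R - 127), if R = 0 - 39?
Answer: -9296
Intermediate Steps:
R = -39
56*(R - 127) = 56*(-39 - 127) = 56*(-166) = -9296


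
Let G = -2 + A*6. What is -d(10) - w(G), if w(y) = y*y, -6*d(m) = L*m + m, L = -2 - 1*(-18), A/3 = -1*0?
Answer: 73/3 ≈ 24.333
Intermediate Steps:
A = 0 (A = 3*(-1*0) = 3*0 = 0)
L = 16 (L = -2 + 18 = 16)
d(m) = -17*m/6 (d(m) = -(16*m + m)/6 = -17*m/6)
G = -2 (G = -2 + 0*6 = -2 + 0 = -2)
w(y) = y²
-d(10) - w(G) = -(-17)*10/6 - 1*(-2)² = -1*(-85/3) - 1*4 = 85/3 - 4 = 73/3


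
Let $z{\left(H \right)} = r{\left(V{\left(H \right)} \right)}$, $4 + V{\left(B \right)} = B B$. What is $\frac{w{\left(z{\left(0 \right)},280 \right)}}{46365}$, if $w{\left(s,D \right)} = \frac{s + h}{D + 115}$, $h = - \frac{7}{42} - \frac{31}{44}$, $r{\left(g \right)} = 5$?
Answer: $\frac{109}{483494220} \approx 2.2544 \cdot 10^{-7}$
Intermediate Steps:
$V{\left(B \right)} = -4 + B^{2}$ ($V{\left(B \right)} = -4 + B B = -4 + B^{2}$)
$h = - \frac{115}{132}$ ($h = \left(-7\right) \frac{1}{42} - \frac{31}{44} = - \frac{1}{6} - \frac{31}{44} = - \frac{115}{132} \approx -0.87121$)
$z{\left(H \right)} = 5$
$w{\left(s,D \right)} = \frac{- \frac{115}{132} + s}{115 + D}$ ($w{\left(s,D \right)} = \frac{s - \frac{115}{132}}{D + 115} = \frac{- \frac{115}{132} + s}{115 + D}$)
$\frac{w{\left(z{\left(0 \right)},280 \right)}}{46365} = \frac{\frac{1}{115 + 280} \left(- \frac{115}{132} + 5\right)}{46365} = \frac{1}{395} \cdot \frac{545}{132} \cdot \frac{1}{46365} = \frac{109}{10428} \cdot \frac{1}{46365} = \frac{109}{483494220}$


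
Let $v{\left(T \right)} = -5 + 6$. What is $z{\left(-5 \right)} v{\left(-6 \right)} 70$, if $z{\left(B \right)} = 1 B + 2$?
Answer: $-210$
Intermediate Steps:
$z{\left(B \right)} = 2 + B$ ($z{\left(B \right)} = B + 2 = 2 + B$)
$v{\left(T \right)} = 1$
$z{\left(-5 \right)} v{\left(-6 \right)} 70 = \left(2 - 5\right) 1 \cdot 70 = \left(-3\right) 1 \cdot 70 = \left(-3\right) 70 = -210$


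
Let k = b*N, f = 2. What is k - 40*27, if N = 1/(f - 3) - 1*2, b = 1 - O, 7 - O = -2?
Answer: -1056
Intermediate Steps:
O = 9 (O = 7 - 1*(-2) = 7 + 2 = 9)
b = -8 (b = 1 - 1*9 = 1 - 9 = -8)
N = -3 (N = 1/(2 - 3) - 1*2 = 1/(-1) - 2 = -1 - 2 = -3)
k = 24 (k = -8*(-3) = 24)
k - 40*27 = 24 - 40*27 = 24 - 1080 = -1056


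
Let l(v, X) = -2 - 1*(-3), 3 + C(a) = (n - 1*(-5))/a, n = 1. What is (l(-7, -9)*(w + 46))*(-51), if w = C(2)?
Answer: -2346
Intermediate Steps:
C(a) = -3 + 6/a (C(a) = -3 + (1 - 1*(-5))/a = -3 + (1 + 5)/a = -3 + 6/a)
w = 0 (w = -3 + 6/2 = -3 + 6*(½) = -3 + 3 = 0)
l(v, X) = 1 (l(v, X) = -2 + 3 = 1)
(l(-7, -9)*(w + 46))*(-51) = (1*(0 + 46))*(-51) = (1*46)*(-51) = 46*(-51) = -2346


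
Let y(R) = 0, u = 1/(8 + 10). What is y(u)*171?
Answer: 0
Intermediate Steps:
u = 1/18 ≈ 0.055556
y(u)*171 = 0*171 = 0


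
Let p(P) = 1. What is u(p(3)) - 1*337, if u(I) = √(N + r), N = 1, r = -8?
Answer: -337 + I*√7 ≈ -337.0 + 2.6458*I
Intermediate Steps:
u(I) = I*√7 (u(I) = √(1 - 8) = √(-7) = I*√7)
u(p(3)) - 1*337 = I*√7 - 1*337 = I*√7 - 337 = -337 + I*√7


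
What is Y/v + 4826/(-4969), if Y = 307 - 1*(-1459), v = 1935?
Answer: -563056/9615015 ≈ -0.058560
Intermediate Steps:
Y = 1766 (Y = 307 + 1459 = 1766)
Y/v + 4826/(-4969) = 1766/1935 + 4826/(-4969) = 1766*(1/1935) + 4826*(-1/4969) = 1766/1935 - 4826/4969 = -563056/9615015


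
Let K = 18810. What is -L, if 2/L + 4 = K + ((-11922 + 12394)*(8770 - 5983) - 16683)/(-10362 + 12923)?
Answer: -5122/49460947 ≈ -0.00010356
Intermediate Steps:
L = 5122/49460947 (L = 2/(-4 + (18810 + ((-11922 + 12394)*(8770 - 5983) - 16683)/(-10362 + 12923))) = 2/(-4 + (18810 + (472*2787 - 16683)/2561)) = 2/(-4 + (18810 + (1315464 - 16683)*(1/2561))) = 2/(-4 + (18810 + 1298781*(1/2561))) = 2/(-4 + (18810 + 1298781/2561)) = 2/(-4 + 49471191/2561) = 2/(49460947/2561) = 2*(2561/49460947) = 5122/49460947 ≈ 0.00010356)
-L = -1*5122/49460947 = -5122/49460947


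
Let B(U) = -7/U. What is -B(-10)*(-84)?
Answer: 294/5 ≈ 58.800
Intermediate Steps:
-B(-10)*(-84) = -(-7)/(-10)*(-84) = -(-7)*(-1)/10*(-84) = -1*7/10*(-84) = -7/10*(-84) = 294/5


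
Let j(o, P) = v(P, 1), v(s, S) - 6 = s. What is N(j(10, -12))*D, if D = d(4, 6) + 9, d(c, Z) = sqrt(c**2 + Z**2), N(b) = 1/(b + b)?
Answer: -3/4 - sqrt(13)/6 ≈ -1.3509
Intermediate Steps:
v(s, S) = 6 + s
j(o, P) = 6 + P
N(b) = 1/(2*b)
d(c, Z) = sqrt(Z**2 + c**2)
D = 9 + 2*sqrt(13) (D = sqrt(6**2 + 4**2) + 9 = sqrt(36 + 16) + 9 = sqrt(52) + 9 = 2*sqrt(13) + 9 = 9 + 2*sqrt(13) ≈ 16.211)
N(j(10, -12))*D = (1/(2*(6 - 12)))*(9 + 2*sqrt(13)) = ((1/2)/(-6))*(9 + 2*sqrt(13)) = ((1/2)*(-1/6))*(9 + 2*sqrt(13)) = -(9 + 2*sqrt(13))/12 = -3/4 - sqrt(13)/6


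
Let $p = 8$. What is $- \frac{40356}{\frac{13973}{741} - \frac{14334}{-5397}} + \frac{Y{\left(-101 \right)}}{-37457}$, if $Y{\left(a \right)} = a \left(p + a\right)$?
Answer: $- \frac{2015340941452353}{1074189036725} \approx -1876.2$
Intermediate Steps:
$Y{\left(a \right)} = a \left(8 + a\right)$
$- \frac{40356}{\frac{13973}{741} - \frac{14334}{-5397}} + \frac{Y{\left(-101 \right)}}{-37457} = - \frac{40356}{\frac{13973}{741} - \frac{14334}{-5397}} + \frac{\left(-101\right) \left(8 - 101\right)}{-37457} = - \frac{40356}{13973 \cdot \frac{1}{741} - - \frac{4778}{1799}} + \left(-101\right) \left(-93\right) \left(- \frac{1}{37457}\right) = - \frac{40356}{\frac{13973}{741} + \frac{4778}{1799}} + 9393 \left(- \frac{1}{37457}\right) = - \frac{40356}{\frac{28677925}{1333059}} - \frac{9393}{37457} = \left(-40356\right) \frac{1333059}{28677925} - \frac{9393}{37457} = - \frac{53796929004}{28677925} - \frac{9393}{37457} = - \frac{2015340941452353}{1074189036725}$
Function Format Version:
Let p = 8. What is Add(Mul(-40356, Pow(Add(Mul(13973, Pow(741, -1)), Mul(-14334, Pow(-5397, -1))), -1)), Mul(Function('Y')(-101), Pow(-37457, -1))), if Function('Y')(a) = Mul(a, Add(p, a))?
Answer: Rational(-2015340941452353, 1074189036725) ≈ -1876.2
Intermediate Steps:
Function('Y')(a) = Mul(a, Add(8, a))
Add(Mul(-40356, Pow(Add(Mul(13973, Pow(741, -1)), Mul(-14334, Pow(-5397, -1))), -1)), Mul(Function('Y')(-101), Pow(-37457, -1))) = Add(Mul(-40356, Pow(Add(Mul(13973, Pow(741, -1)), Mul(-14334, Pow(-5397, -1))), -1)), Mul(Mul(-101, Add(8, -101)), Pow(-37457, -1))) = Add(Mul(-40356, Pow(Add(Mul(13973, Rational(1, 741)), Mul(-14334, Rational(-1, 5397))), -1)), Mul(Mul(-101, -93), Rational(-1, 37457))) = Add(Mul(-40356, Pow(Add(Rational(13973, 741), Rational(4778, 1799)), -1)), Mul(9393, Rational(-1, 37457))) = Add(Mul(-40356, Pow(Rational(28677925, 1333059), -1)), Rational(-9393, 37457)) = Add(Mul(-40356, Rational(1333059, 28677925)), Rational(-9393, 37457)) = Add(Rational(-53796929004, 28677925), Rational(-9393, 37457)) = Rational(-2015340941452353, 1074189036725)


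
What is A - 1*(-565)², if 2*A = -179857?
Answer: -818307/2 ≈ -4.0915e+5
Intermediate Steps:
A = -179857/2 (A = (½)*(-179857) = -179857/2 ≈ -89929.)
A - 1*(-565)² = -179857/2 - 1*(-565)² = -179857/2 - 1*319225 = -179857/2 - 319225 = -818307/2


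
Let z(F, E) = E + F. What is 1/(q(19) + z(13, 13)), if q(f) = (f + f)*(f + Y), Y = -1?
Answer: 1/710 ≈ 0.0014085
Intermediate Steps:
q(f) = 2*f*(-1 + f) (q(f) = (f + f)*(f - 1) = (2*f)*(-1 + f) = 2*f*(-1 + f))
1/(q(19) + z(13, 13)) = 1/(2*19*(-1 + 19) + (13 + 13)) = 1/(2*19*18 + 26) = 1/(684 + 26) = 1/710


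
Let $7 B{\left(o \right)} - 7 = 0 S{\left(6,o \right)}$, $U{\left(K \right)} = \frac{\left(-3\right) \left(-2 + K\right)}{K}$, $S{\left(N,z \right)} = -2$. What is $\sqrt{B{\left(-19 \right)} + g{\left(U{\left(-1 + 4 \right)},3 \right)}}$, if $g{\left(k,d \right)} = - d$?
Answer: $i \sqrt{2} \approx 1.4142 i$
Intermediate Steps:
$U{\left(K \right)} = \frac{6 - 3 K}{K}$
$B{\left(o \right)} = 1$ ($B{\left(o \right)} = 1 + \frac{0 \left(-2\right)}{7} = 1 + \frac{1}{7} \cdot 0 = 1 + 0 = 1$)
$\sqrt{B{\left(-19 \right)} + g{\left(U{\left(-1 + 4 \right)},3 \right)}} = \sqrt{1 - 3} = \sqrt{-2} = i \sqrt{2}$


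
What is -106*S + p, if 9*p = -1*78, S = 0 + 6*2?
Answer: -3842/3 ≈ -1280.7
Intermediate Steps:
S = 12 (S = 0 + 12 = 12)
p = -26/3 (p = (-1*78)/9 = (1/9)*(-78) = -26/3 ≈ -8.6667)
-106*S + p = -106*12 - 26/3 = -1272 - 26/3 = -3842/3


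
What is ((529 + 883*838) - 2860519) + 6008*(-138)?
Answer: -2949140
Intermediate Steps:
((529 + 883*838) - 2860519) + 6008*(-138) = ((529 + 739954) - 2860519) - 829104 = (740483 - 2860519) - 829104 = -2120036 - 829104 = -2949140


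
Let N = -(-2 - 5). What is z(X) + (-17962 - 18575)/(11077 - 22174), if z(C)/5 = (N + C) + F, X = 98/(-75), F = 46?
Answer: 4841236/18495 ≈ 261.76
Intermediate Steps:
N = 7 (N = -1*(-7) = 7)
X = -98/75 (X = 98*(-1/75) = -98/75 ≈ -1.3067)
z(C) = 265 + 5*C (z(C) = 5*((7 + C) + 46) = 5*(53 + C) = 265 + 5*C)
z(X) + (-17962 - 18575)/(11077 - 22174) = (265 + 5*(-98/75)) + (-17962 - 18575)/(11077 - 22174) = (265 - 98/15) - 36537/(-11097) = 3877/15 - 36537*(-1/11097) = 3877/15 + 12179/3699 = 4841236/18495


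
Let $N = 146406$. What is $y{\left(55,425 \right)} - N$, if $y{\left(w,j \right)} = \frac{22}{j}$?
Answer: $- \frac{62222528}{425} \approx -1.4641 \cdot 10^{5}$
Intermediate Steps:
$y{\left(55,425 \right)} - N = \frac{22}{425} - 146406 = - \frac{62222528}{425}$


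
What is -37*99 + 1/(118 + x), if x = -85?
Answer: -120878/33 ≈ -3663.0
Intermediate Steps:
-37*99 + 1/(118 + x) = -37*99 + 1/(118 - 85) = -3663 + 1/33 = -120878/33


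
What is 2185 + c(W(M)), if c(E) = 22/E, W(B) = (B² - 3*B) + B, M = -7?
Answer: 137677/63 ≈ 2185.3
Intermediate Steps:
W(B) = B² - 2*B
2185 + c(W(M)) = 2185 + 22/((-7*(-2 - 7))) = 2185 + 22/((-7*(-9))) = 2185 + 22/63 = 137677/63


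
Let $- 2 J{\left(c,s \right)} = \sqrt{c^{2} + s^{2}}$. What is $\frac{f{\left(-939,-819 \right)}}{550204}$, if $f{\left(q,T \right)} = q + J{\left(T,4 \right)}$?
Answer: $- \frac{939}{550204} - \frac{\sqrt{670777}}{1100408} \approx -0.0024509$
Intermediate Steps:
$J{\left(c,s \right)} = - \frac{\sqrt{c^{2} + s^{2}}}{2}$
$f{\left(q,T \right)} = q - \frac{\sqrt{16 + T^{2}}}{2}$ ($f{\left(q,T \right)} = q - \frac{\sqrt{T^{2} + 4^{2}}}{2} = q - \frac{\sqrt{T^{2} + 16}}{2} = q - \frac{\sqrt{16 + T^{2}}}{2}$)
$\frac{f{\left(-939,-819 \right)}}{550204} = \frac{-939 - \frac{\sqrt{16 + \left(-819\right)^{2}}}{2}}{550204} = \left(-939 - \frac{\sqrt{16 + 670761}}{2}\right) \frac{1}{550204} = \left(-939 - \frac{\sqrt{670777}}{2}\right) \frac{1}{550204} = - \frac{939}{550204} - \frac{\sqrt{670777}}{1100408}$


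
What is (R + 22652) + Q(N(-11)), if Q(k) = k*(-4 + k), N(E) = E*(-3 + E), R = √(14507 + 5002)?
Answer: 45752 + √19509 ≈ 45892.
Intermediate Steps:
R = √19509 ≈ 139.67
(R + 22652) + Q(N(-11)) = (√19509 + 22652) + (-11*(-3 - 11))*(-4 - 11*(-3 - 11)) = (22652 + √19509) + (-11*(-14))*(-4 - 11*(-14)) = (22652 + √19509) + 154*(-4 + 154) = (22652 + √19509) + 154*150 = (22652 + √19509) + 23100 = 45752 + √19509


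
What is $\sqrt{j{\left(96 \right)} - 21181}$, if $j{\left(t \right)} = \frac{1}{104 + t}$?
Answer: $\frac{i \sqrt{8472398}}{20} \approx 145.54 i$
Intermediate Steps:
$\sqrt{j{\left(96 \right)} - 21181} = \sqrt{\frac{1}{104 + 96} - 21181} = \sqrt{\frac{1}{200} - 21181} = \sqrt{- \frac{4236199}{200}} = \frac{i \sqrt{8472398}}{20}$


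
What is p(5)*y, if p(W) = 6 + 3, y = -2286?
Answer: -20574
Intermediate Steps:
p(W) = 9
p(5)*y = 9*(-2286) = -20574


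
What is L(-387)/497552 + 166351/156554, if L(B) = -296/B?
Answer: 1000980246719/942027609303 ≈ 1.0626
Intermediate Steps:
L(-387)/497552 + 166351/156554 = -296/(-387)/497552 + 166351/156554 = -296*(-1/387)*(1/497552) + 166351*(1/156554) = (296/387)*(1/497552) + 166351/156554 = 37/24069078 + 166351/156554 = 1000980246719/942027609303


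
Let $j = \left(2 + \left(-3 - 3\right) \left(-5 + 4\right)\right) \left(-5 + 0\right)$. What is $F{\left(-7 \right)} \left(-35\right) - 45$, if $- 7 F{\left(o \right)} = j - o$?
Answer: $-210$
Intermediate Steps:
$j = -40$ ($j = \left(2 - -6\right) \left(-5\right) = \left(2 + 6\right) \left(-5\right) = 8 \left(-5\right) = -40$)
$F{\left(o \right)} = \frac{40}{7} + \frac{o}{7}$ ($F{\left(o \right)} = - \frac{-40 - o}{7} = \frac{40}{7} + \frac{o}{7}$)
$F{\left(-7 \right)} \left(-35\right) - 45 = \left(\frac{40}{7} + \frac{1}{7} \left(-7\right)\right) \left(-35\right) - 45 = \left(\frac{40}{7} - 1\right) \left(-35\right) - 45 = \frac{33}{7} \left(-35\right) - 45 = -165 - 45 = -210$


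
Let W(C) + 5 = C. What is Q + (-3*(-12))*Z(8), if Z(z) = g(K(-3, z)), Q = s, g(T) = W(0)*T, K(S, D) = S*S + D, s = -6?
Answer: -3066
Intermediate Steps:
W(C) = -5 + C
K(S, D) = D + S² (K(S, D) = S² + D = D + S²)
g(T) = -5*T (g(T) = (-5 + 0)*T = -5*T)
Q = -6
Z(z) = -45 - 5*z (Z(z) = -5*(z + (-3)²) = -5*(z + 9) = -5*(9 + z) = -45 - 5*z)
Q + (-3*(-12))*Z(8) = -6 + (-3*(-12))*(-45 - 5*8) = -6 + 36*(-45 - 40) = -6 + 36*(-85) = -6 - 3060 = -3066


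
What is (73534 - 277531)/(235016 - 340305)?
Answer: 203997/105289 ≈ 1.9375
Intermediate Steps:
(73534 - 277531)/(235016 - 340305) = -203997/(-105289) = -203997*(-1/105289) = 203997/105289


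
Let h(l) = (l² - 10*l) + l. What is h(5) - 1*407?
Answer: -427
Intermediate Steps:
h(l) = l² - 9*l
h(5) - 1*407 = 5*(-9 + 5) - 1*407 = 5*(-4) - 407 = -20 - 407 = -427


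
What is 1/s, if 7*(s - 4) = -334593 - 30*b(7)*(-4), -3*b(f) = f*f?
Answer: -1/48075 ≈ -2.0801e-5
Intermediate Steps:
b(f) = -f²/3 (b(f) = -f*f/3 = -f²/3)
s = -48075 (s = 4 + (-334593 - 30*(-⅓*7²)*(-4))/7 = 4 + (-334593 - 30*(-⅓*49)*(-4))/7 = 4 + (-334593 - 30*(-49/3)*(-4))/7 = 4 + (-334593 - (-490)*(-4))/7 = 4 + (-334593 - 1*1960)/7 = 4 + (-334593 - 1960)/7 = 4 + (⅐)*(-336553) = 4 - 48079 = -48075)
1/s = 1/(-48075) = -1/48075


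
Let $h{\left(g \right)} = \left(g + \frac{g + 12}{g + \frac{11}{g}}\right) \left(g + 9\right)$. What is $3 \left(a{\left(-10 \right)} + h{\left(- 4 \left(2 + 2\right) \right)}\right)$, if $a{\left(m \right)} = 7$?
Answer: $\frac{31325}{89} \approx 351.97$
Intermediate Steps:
$h{\left(g \right)} = \left(9 + g\right) \left(g + \frac{12 + g}{g + \frac{11}{g}}\right)$ ($h{\left(g \right)} = \left(g + \frac{12 + g}{g + \frac{11}{g}}\right) \left(9 + g\right) = \left(9 + g\right) \left(g + \frac{12 + g}{g + \frac{11}{g}}\right)$)
$3 \left(a{\left(-10 \right)} + h{\left(- 4 \left(2 + 2\right) \right)}\right) = 3 \left(7 + \frac{- 4 \left(2 + 2\right) \left(207 + \left(- 4 \left(2 + 2\right)\right)^{3} + 10 \left(- 4 \left(2 + 2\right)\right)^{2} + 32 \left(- 4 \left(2 + 2\right)\right)\right)}{11 + \left(- 4 \left(2 + 2\right)\right)^{2}}\right) = 3 \left(7 + \frac{\left(-4\right) 4 \left(207 + \left(\left(-4\right) 4\right)^{3} + 10 \left(\left(-4\right) 4\right)^{2} + 32 \left(\left(-4\right) 4\right)\right)}{11 + \left(\left(-4\right) 4\right)^{2}}\right) = 3 \left(7 - \frac{16 \left(207 + \left(-16\right)^{3} + 10 \left(-16\right)^{2} + 32 \left(-16\right)\right)}{11 + \left(-16\right)^{2}}\right) = 3 \left(7 - \frac{16 \left(207 - 4096 + 10 \cdot 256 - 512\right)}{11 + 256}\right) = 3 \left(7 - \frac{16 \left(207 - 4096 + 2560 - 512\right)}{267}\right) = 3 \left(7 - \frac{16}{267} \left(-1841\right)\right) = 3 \left(7 + \frac{29456}{267}\right) = 3 \cdot \frac{31325}{267} = \frac{31325}{89}$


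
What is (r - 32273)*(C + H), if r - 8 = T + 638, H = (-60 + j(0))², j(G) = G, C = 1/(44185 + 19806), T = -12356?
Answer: -10132258194783/63991 ≈ -1.5834e+8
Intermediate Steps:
C = 1/63991 ≈ 1.5627e-5
H = 3600 (H = (-60 + 0)² = (-60)² = 3600)
r = -11710 (r = 8 + (-12356 + 638) = 8 - 11718 = -11710)
(r - 32273)*(C + H) = (-11710 - 32273)*(1/63991 + 3600) = -43983*230367601/63991 = -10132258194783/63991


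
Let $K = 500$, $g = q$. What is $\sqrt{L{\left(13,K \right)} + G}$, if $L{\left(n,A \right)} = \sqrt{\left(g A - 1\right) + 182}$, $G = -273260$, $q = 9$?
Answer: $\sqrt{-273260 + \sqrt{4681}} \approx 522.68 i$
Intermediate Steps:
$g = 9$
$L{\left(n,A \right)} = \sqrt{181 + 9 A}$ ($L{\left(n,A \right)} = \sqrt{\left(9 A - 1\right) + 182} = \sqrt{\left(-1 + 9 A\right) + 182} = \sqrt{181 + 9 A}$)
$\sqrt{L{\left(13,K \right)} + G} = \sqrt{\sqrt{181 + 9 \cdot 500} - 273260} = \sqrt{\sqrt{181 + 4500} - 273260} = \sqrt{\sqrt{4681} - 273260} = \sqrt{-273260 + \sqrt{4681}}$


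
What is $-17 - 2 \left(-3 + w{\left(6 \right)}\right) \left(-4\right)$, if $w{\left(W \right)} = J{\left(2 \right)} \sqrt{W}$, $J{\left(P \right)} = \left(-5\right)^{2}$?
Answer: $-41 + 200 \sqrt{6} \approx 448.9$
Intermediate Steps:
$J{\left(P \right)} = 25$
$w{\left(W \right)} = 25 \sqrt{W}$
$-17 - 2 \left(-3 + w{\left(6 \right)}\right) \left(-4\right) = -17 - 2 \left(-3 + 25 \sqrt{6}\right) \left(-4\right) = -17 - 2 \left(12 - 100 \sqrt{6}\right) = -17 - \left(24 - 200 \sqrt{6}\right) = -41 + 200 \sqrt{6}$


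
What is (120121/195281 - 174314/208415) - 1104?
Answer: -44941241728979/40699489615 ≈ -1104.2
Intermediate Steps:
(120121/195281 - 174314/208415) - 1104 = -9005194019/40699489615 - 1104 = -44941241728979/40699489615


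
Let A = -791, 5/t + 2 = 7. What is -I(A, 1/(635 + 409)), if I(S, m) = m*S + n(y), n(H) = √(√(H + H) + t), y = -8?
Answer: 791/1044 - √(1 + 4*I) ≈ -0.84282 - 1.2496*I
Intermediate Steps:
t = 1 (t = 5/(-2 + 7) = 5/5 = 5*(⅕) = 1)
n(H) = √(1 + √2*√H) (n(H) = √(√(H + H) + 1) = √(√(2*H) + 1) = √(√2*√H + 1) = √(1 + √2*√H))
I(S, m) = √(1 + 4*I) + S*m (I(S, m) = m*S + √(1 + √2*√(-8)) = S*m + √(1 + √2*(2*I*√2)) = S*m + √(1 + 4*I) = √(1 + 4*I) + S*m)
-I(A, 1/(635 + 409)) = -(√(1 + 4*I) - 791/(635 + 409)) = -(√(1 + 4*I) - 791/1044) = -(-791/1044 + √(1 + 4*I)) = 791/1044 - √(1 + 4*I)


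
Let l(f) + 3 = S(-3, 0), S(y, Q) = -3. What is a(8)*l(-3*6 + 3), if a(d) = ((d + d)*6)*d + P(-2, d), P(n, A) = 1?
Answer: -4614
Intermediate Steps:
l(f) = -6 (l(f) = -3 - 3 = -6)
a(d) = 1 + 12*d² (a(d) = ((d + d)*6)*d + 1 = ((2*d)*6)*d + 1 = (12*d)*d + 1 = 12*d² + 1 = 1 + 12*d²)
a(8)*l(-3*6 + 3) = (1 + 12*8²)*(-6) = (1 + 12*64)*(-6) = (1 + 768)*(-6) = 769*(-6) = -4614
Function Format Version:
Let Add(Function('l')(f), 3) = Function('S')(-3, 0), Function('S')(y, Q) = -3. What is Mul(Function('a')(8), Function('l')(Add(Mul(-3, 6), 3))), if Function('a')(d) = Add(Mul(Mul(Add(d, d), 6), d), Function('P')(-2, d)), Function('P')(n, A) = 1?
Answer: -4614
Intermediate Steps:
Function('l')(f) = -6 (Function('l')(f) = Add(-3, -3) = -6)
Function('a')(d) = Add(1, Mul(12, Pow(d, 2))) (Function('a')(d) = Add(Mul(Mul(Add(d, d), 6), d), 1) = Add(Mul(Mul(Mul(2, d), 6), d), 1) = Add(Mul(Mul(12, d), d), 1) = Add(Mul(12, Pow(d, 2)), 1) = Add(1, Mul(12, Pow(d, 2))))
Mul(Function('a')(8), Function('l')(Add(Mul(-3, 6), 3))) = Mul(Add(1, Mul(12, Pow(8, 2))), -6) = Mul(Add(1, Mul(12, 64)), -6) = Mul(Add(1, 768), -6) = Mul(769, -6) = -4614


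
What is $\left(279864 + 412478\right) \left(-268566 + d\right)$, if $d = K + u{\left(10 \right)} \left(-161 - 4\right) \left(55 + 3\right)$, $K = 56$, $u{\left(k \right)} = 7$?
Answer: $-232280741000$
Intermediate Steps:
$d = -66934$ ($d = 56 + 7 \left(-161 - 4\right) \left(55 + 3\right) = 56 + 7 \left(\left(-165\right) 58\right) = 56 + 7 \left(-9570\right) = 56 - 66990 = -66934$)
$\left(279864 + 412478\right) \left(-268566 + d\right) = \left(279864 + 412478\right) \left(-268566 - 66934\right) = 692342 \left(-335500\right) = -232280741000$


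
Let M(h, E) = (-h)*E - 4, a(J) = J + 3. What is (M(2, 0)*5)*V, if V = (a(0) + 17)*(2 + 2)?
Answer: -1600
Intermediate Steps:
a(J) = 3 + J
M(h, E) = -4 - E*h (M(h, E) = -E*h - 4 = -4 - E*h)
V = 80 (V = ((3 + 0) + 17)*(2 + 2) = (3 + 17)*4 = 20*4 = 80)
(M(2, 0)*5)*V = ((-4 - 1*0*2)*5)*80 = ((-4 + 0)*5)*80 = -4*5*80 = -20*80 = -1600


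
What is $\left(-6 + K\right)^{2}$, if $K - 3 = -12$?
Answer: $225$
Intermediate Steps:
$K = -9$ ($K = 3 - 12 = -9$)
$\left(-6 + K\right)^{2} = \left(-6 - 9\right)^{2} = \left(-15\right)^{2} = 225$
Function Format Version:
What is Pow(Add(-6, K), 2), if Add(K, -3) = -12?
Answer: 225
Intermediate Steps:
K = -9 (K = Add(3, -12) = -9)
Pow(Add(-6, K), 2) = Pow(Add(-6, -9), 2) = Pow(-15, 2) = 225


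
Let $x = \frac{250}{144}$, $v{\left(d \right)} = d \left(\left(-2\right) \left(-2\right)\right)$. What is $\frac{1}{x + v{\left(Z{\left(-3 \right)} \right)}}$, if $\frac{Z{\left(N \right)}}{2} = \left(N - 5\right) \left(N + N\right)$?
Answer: $\frac{72}{27773} \approx 0.0025924$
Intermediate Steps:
$Z{\left(N \right)} = 4 N \left(-5 + N\right)$ ($Z{\left(N \right)} = 2 \left(N - 5\right) \left(N + N\right) = 2 \left(-5 + N\right) 2 N = 2 \cdot 2 N \left(-5 + N\right) = 4 N \left(-5 + N\right)$)
$v{\left(d \right)} = 4 d$ ($v{\left(d \right)} = d 4 = 4 d$)
$x = \frac{125}{72}$ ($x = 250 \cdot \frac{1}{144} = \frac{125}{72} \approx 1.7361$)
$\frac{1}{x + v{\left(Z{\left(-3 \right)} \right)}} = \frac{1}{\frac{125}{72} + 4 \cdot 4 \left(-3\right) \left(-5 - 3\right)} = \frac{1}{\frac{125}{72} + 4 \cdot 4 \left(-3\right) \left(-8\right)} = \frac{1}{\frac{125}{72} + 4 \cdot 96} = \frac{1}{\frac{125}{72} + 384} = \frac{1}{\frac{27773}{72}} = \frac{72}{27773}$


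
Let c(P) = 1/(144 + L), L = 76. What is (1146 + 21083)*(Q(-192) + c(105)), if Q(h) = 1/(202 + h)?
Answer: 511267/220 ≈ 2323.9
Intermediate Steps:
c(P) = 1/220 (c(P) = 1/(144 + 76) = 1/220)
(1146 + 21083)*(Q(-192) + c(105)) = (1146 + 21083)*(1/(202 - 192) + 1/220) = 22229*(1/10 + 1/220) = 22229*(⅒ + 1/220) = 22229*(23/220) = 511267/220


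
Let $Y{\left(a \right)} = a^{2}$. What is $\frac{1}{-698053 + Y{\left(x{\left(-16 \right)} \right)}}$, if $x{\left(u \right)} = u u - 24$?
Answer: $- \frac{1}{644229} \approx -1.5522 \cdot 10^{-6}$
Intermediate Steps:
$x{\left(u \right)} = -24 + u^{2}$ ($x{\left(u \right)} = u^{2} - 24 = -24 + u^{2}$)
$\frac{1}{-698053 + Y{\left(x{\left(-16 \right)} \right)}} = \frac{1}{-698053 + \left(-24 + \left(-16\right)^{2}\right)^{2}} = \frac{1}{-698053 + \left(-24 + 256\right)^{2}} = \frac{1}{-698053 + 232^{2}} = \frac{1}{-698053 + 53824} = \frac{1}{-644229} = - \frac{1}{644229}$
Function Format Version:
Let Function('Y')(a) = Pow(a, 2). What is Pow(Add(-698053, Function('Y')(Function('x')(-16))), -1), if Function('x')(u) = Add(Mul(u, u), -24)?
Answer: Rational(-1, 644229) ≈ -1.5522e-6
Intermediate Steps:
Function('x')(u) = Add(-24, Pow(u, 2)) (Function('x')(u) = Add(Pow(u, 2), -24) = Add(-24, Pow(u, 2)))
Pow(Add(-698053, Function('Y')(Function('x')(-16))), -1) = Pow(Add(-698053, Pow(Add(-24, Pow(-16, 2)), 2)), -1) = Pow(Add(-698053, Pow(Add(-24, 256), 2)), -1) = Pow(Add(-698053, Pow(232, 2)), -1) = Pow(Add(-698053, 53824), -1) = Pow(-644229, -1) = Rational(-1, 644229)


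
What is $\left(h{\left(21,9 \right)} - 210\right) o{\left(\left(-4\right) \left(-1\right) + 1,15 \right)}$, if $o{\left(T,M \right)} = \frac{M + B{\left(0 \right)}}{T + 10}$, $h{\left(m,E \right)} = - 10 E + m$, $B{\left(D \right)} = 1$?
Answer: $- \frac{1488}{5} \approx -297.6$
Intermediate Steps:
$h{\left(m,E \right)} = m - 10 E$
$o{\left(T,M \right)} = \frac{1 + M}{10 + T}$ ($o{\left(T,M \right)} = \frac{M + 1}{T + 10} = \frac{1 + M}{10 + T}$)
$\left(h{\left(21,9 \right)} - 210\right) o{\left(\left(-4\right) \left(-1\right) + 1,15 \right)} = \left(\left(21 - 90\right) - 210\right) \frac{1 + 15}{10 + \left(\left(-4\right) \left(-1\right) + 1\right)} = \left(\left(21 - 90\right) - 210\right) \frac{1}{10 + \left(4 + 1\right)} 16 = \left(-69 - 210\right) \frac{1}{10 + 5} \cdot 16 = - 279 \cdot \frac{1}{15} \cdot 16 = \left(-279\right) \frac{16}{15} = - \frac{1488}{5}$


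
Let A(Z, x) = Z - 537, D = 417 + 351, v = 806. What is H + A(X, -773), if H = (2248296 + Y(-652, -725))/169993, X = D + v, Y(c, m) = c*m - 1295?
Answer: 179002442/169993 ≈ 1053.0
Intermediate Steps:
Y(c, m) = -1295 + c*m
D = 768
X = 1574 (X = 768 + 806 = 1574)
H = 2719701/169993 (H = (2248296 + (-1295 - 652*(-725)))/169993 = (2248296 + (-1295 + 472700))*(1/169993) = (2248296 + 471405)*(1/169993) = 2719701*(1/169993) = 2719701/169993 ≈ 15.999)
A(Z, x) = -537 + Z
H + A(X, -773) = 2719701/169993 + (-537 + 1574) = 2719701/169993 + 1037 = 179002442/169993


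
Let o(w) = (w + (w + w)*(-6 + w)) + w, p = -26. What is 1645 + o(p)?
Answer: 3257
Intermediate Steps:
o(w) = 2*w + 2*w*(-6 + w) (o(w) = (w + (2*w)*(-6 + w)) + w = (w + 2*w*(-6 + w)) + w = 2*w + 2*w*(-6 + w))
1645 + o(p) = 1645 + 2*(-26)*(-5 - 26) = 1645 + 2*(-26)*(-31) = 1645 + 1612 = 3257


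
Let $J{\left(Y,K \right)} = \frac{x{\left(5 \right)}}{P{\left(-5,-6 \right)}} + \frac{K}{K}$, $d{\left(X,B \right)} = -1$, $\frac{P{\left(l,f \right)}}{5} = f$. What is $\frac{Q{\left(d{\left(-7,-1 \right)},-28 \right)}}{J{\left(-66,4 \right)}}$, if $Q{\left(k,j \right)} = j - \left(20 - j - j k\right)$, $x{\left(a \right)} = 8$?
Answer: $- \frac{720}{11} \approx -65.455$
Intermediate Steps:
$P{\left(l,f \right)} = 5 f$
$Q{\left(k,j \right)} = -20 + 2 j + j k$ ($Q{\left(k,j \right)} = j - \left(20 - j - j k\right) = j + \left(-20 + j + j k\right) = -20 + 2 j + j k$)
$J{\left(Y,K \right)} = \frac{11}{15}$ ($J{\left(Y,K \right)} = \frac{8}{5 \left(-6\right)} + \frac{K}{K} = \frac{8}{-30} + 1 = 8 \left(- \frac{1}{30}\right) + 1 = - \frac{4}{15} + 1 = \frac{11}{15}$)
$\frac{Q{\left(d{\left(-7,-1 \right)},-28 \right)}}{J{\left(-66,4 \right)}} = \frac{-20 + 2 \left(-28\right) - -28}{\frac{11}{15}} = \left(-20 - 56 + 28\right) \frac{15}{11} = \left(-48\right) \frac{15}{11} = - \frac{720}{11}$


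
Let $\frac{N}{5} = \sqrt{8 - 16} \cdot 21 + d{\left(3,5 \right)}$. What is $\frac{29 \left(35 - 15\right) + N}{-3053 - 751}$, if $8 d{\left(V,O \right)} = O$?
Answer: $- \frac{1555}{10144} - \frac{35 i \sqrt{2}}{634} \approx -0.15329 - 0.078072 i$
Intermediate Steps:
$d{\left(V,O \right)} = \frac{O}{8}$
$N = \frac{25}{8} + 210 i \sqrt{2}$ ($N = 5 \left(\sqrt{8 - 16} \cdot 21 + \frac{1}{8} \cdot 5\right) = 5 \left(\sqrt{-8} \cdot 21 + \frac{5}{8}\right) = 5 \left(2 i \sqrt{2} \cdot 21 + \frac{5}{8}\right) = 5 \left(42 i \sqrt{2} + \frac{5}{8}\right) = 5 \left(\frac{5}{8} + 42 i \sqrt{2}\right) = \frac{25}{8} + 210 i \sqrt{2} \approx 3.125 + 296.98 i$)
$\frac{29 \left(35 - 15\right) + N}{-3053 - 751} = \frac{29 \left(35 - 15\right) + \left(\frac{25}{8} + 210 i \sqrt{2}\right)}{-3053 - 751} = \frac{29 \cdot 20 + \left(\frac{25}{8} + 210 i \sqrt{2}\right)}{-3804} = \left(580 + \left(\frac{25}{8} + 210 i \sqrt{2}\right)\right) \left(- \frac{1}{3804}\right) = \left(\frac{4665}{8} + 210 i \sqrt{2}\right) \left(- \frac{1}{3804}\right) = - \frac{1555}{10144} - \frac{35 i \sqrt{2}}{634}$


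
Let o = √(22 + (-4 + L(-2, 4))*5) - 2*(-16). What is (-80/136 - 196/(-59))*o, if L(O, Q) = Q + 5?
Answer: 87744/1003 + 2742*√47/1003 ≈ 106.22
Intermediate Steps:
L(O, Q) = 5 + Q
o = 32 + √47 (o = √(22 + (-4 + (5 + 4))*5) - 2*(-16) = √(22 + (-4 + 9)*5) - 1*(-32) = √(22 + 5*5) + 32 = √(22 + 25) + 32 = √47 + 32 = 32 + √47 ≈ 38.856)
(-80/136 - 196/(-59))*o = (-80/136 - 196/(-59))*(32 + √47) = (-80*1/136 - 196*(-1/59))*(32 + √47) = (-10/17 + 196/59)*(32 + √47) = 2742*(32 + √47)/1003 = 87744/1003 + 2742*√47/1003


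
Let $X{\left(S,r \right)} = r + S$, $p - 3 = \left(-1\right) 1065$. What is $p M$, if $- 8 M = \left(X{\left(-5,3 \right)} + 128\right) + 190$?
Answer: $41949$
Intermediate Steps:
$p = -1062$ ($p = 3 - 1065 = -1062$)
$X{\left(S,r \right)} = S + r$
$M = - \frac{79}{2}$ ($M = - \frac{\left(\left(-5 + 3\right) + 128\right) + 190}{8} = - \frac{\left(-2 + 128\right) + 190}{8} = - \frac{126 + 190}{8} = \left(- \frac{1}{8}\right) 316 = - \frac{79}{2} \approx -39.5$)
$p M = \left(-1062\right) \left(- \frac{79}{2}\right) = 41949$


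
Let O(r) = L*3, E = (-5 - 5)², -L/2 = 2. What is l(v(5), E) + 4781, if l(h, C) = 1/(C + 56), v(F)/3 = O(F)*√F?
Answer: 745837/156 ≈ 4781.0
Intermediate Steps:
L = -4 (L = -2*2 = -4)
E = 100 (E = (-10)² = 100)
O(r) = -12 (O(r) = -4*3 = -12)
v(F) = -36*√F (v(F) = 3*(-12*√F) = -36*√F)
l(h, C) = 1/(56 + C)
l(v(5), E) + 4781 = 1/(56 + 100) + 4781 = 1/156 + 4781 = 745837/156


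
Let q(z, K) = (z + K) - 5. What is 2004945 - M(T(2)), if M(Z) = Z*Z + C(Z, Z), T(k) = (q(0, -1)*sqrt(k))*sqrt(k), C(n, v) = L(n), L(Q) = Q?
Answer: 2004813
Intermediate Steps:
C(n, v) = n
q(z, K) = -5 + K + z (q(z, K) = (K + z) - 5 = -5 + K + z)
T(k) = -6*k (T(k) = ((-5 - 1 + 0)*sqrt(k))*sqrt(k) = (-6*sqrt(k))*sqrt(k) = -6*k)
M(Z) = Z + Z**2 (M(Z) = Z*Z + Z = Z**2 + Z = Z + Z**2)
2004945 - M(T(2)) = 2004945 - (-6*2)*(1 - 6*2) = 2004945 - (-12)*(1 - 12) = 2004945 - (-12)*(-11) = 2004945 - 1*132 = 2004945 - 132 = 2004813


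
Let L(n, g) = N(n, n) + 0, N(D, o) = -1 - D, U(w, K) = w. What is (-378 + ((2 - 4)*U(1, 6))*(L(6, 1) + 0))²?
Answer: 132496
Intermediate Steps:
L(n, g) = -1 - n (L(n, g) = (-1 - n) + 0 = -1 - n)
(-378 + ((2 - 4)*U(1, 6))*(L(6, 1) + 0))² = (-378 + ((2 - 4)*1)*((-1 - 1*6) + 0))² = (-378 + (-2*1)*((-1 - 6) + 0))² = (-378 - 2*(-7 + 0))² = (-378 - 2*(-7))² = (-378 + 14)² = (-364)² = 132496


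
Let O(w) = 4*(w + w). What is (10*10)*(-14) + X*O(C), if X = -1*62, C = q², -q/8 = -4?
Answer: -509304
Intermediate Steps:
q = 32 (q = -8*(-4) = 32)
C = 1024 (C = 32² = 1024)
O(w) = 8*w (O(w) = 4*(2*w) = 8*w)
X = -62
(10*10)*(-14) + X*O(C) = (10*10)*(-14) - 496*1024 = 100*(-14) - 62*8192 = -1400 - 507904 = -509304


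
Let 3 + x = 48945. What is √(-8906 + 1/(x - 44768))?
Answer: I*√155162785882/4174 ≈ 94.372*I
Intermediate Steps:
x = 48942 (x = -3 + 48945 = 48942)
√(-8906 + 1/(x - 44768)) = √(-8906 + 1/(48942 - 44768)) = √(-8906 + 1/4174) = √(-37173643/4174) = I*√155162785882/4174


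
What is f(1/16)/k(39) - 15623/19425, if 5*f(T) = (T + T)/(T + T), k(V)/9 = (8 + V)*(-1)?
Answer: -2204138/2738925 ≈ -0.80475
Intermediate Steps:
k(V) = -72 - 9*V (k(V) = 9*((8 + V)*(-1)) = 9*(-8 - V) = -72 - 9*V)
f(T) = ⅕ (f(T) = ((T + T)/(T + T))/5 = ((2*T)/((2*T)))/5 = ((2*T)*(1/(2*T)))/5 = (⅕)*1 = ⅕)
f(1/16)/k(39) - 15623/19425 = 1/(5*(-72 - 9*39)) - 15623/19425 = 1/(5*(-72 - 351)) - 15623*1/19425 = (⅕)/(-423) - 15623/19425 = (⅕)*(-1/423) - 15623/19425 = -1/2115 - 15623/19425 = -2204138/2738925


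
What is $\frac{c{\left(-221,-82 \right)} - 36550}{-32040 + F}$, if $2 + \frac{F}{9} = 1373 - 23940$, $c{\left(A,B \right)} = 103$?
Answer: $\frac{12149}{78387} \approx 0.15499$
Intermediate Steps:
$F = -203121$ ($F = -18 + 9 \left(1373 - 23940\right) = -18 + 9 \left(-22567\right) = -18 - 203103 = -203121$)
$\frac{c{\left(-221,-82 \right)} - 36550}{-32040 + F} = \frac{103 - 36550}{-32040 - 203121} = - \frac{36447}{-235161} = \left(-36447\right) \left(- \frac{1}{235161}\right) = \frac{12149}{78387}$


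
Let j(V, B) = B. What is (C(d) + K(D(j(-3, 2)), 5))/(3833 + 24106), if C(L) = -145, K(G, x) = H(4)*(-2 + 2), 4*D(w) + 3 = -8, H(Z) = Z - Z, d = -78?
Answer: -145/27939 ≈ -0.0051899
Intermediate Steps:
H(Z) = 0
D(w) = -11/4 (D(w) = -¾ + (¼)*(-8) = -¾ - 2 = -11/4)
K(G, x) = 0 (K(G, x) = 0*(-2 + 2) = 0*0 = 0)
(C(d) + K(D(j(-3, 2)), 5))/(3833 + 24106) = (-145 + 0)/(3833 + 24106) = -145/27939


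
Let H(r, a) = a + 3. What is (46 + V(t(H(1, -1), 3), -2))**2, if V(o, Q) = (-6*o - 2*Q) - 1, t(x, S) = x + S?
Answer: 361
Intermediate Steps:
H(r, a) = 3 + a
t(x, S) = S + x
V(o, Q) = -1 - 6*o - 2*Q
(46 + V(t(H(1, -1), 3), -2))**2 = (46 + (-1 - 6*(3 + (3 - 1)) - 2*(-2)))**2 = (46 + (-1 - 6*(3 + 2) + 4))**2 = (46 + (-1 - 6*5 + 4))**2 = (46 + (-1 - 30 + 4))**2 = (46 - 27)**2 = 19**2 = 361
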